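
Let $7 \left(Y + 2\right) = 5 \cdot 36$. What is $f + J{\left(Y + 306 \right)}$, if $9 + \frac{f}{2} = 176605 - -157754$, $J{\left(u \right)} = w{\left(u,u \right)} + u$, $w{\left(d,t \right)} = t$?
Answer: $\frac{4685516}{7} \approx 6.6936 \cdot 10^{5}$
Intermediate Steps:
$Y = \frac{166}{7}$ ($Y = -2 + \frac{5 \cdot 36}{7} = -2 + \frac{1}{7} \cdot 180 = -2 + \frac{180}{7} = \frac{166}{7} \approx 23.714$)
$J{\left(u \right)} = 2 u$ ($J{\left(u \right)} = u + u = 2 u$)
$f = 668700$ ($f = -18 + 2 \left(176605 - -157754\right) = -18 + 2 \left(176605 + 157754\right) = -18 + 2 \cdot 334359 = -18 + 668718 = 668700$)
$f + J{\left(Y + 306 \right)} = 668700 + 2 \left(\frac{166}{7} + 306\right) = 668700 + 2 \cdot \frac{2308}{7} = 668700 + \frac{4616}{7} = \frac{4685516}{7}$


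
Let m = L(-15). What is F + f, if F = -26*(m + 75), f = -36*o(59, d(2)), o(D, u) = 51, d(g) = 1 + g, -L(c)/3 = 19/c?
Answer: -19424/5 ≈ -3884.8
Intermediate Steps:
L(c) = -57/c
m = 19/5 (m = -57/(-15) = -57*(-1/15) = 19/5 ≈ 3.8000)
f = -1836 (f = -36*51 = -1836)
F = -10244/5 (F = -26*(19/5 + 75) = -26*394/5 = -10244/5 ≈ -2048.8)
F + f = -10244/5 - 1836 = -19424/5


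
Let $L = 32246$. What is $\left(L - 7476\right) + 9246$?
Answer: $34016$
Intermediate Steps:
$\left(L - 7476\right) + 9246 = \left(32246 - 7476\right) + 9246 = 24770 + 9246 = 34016$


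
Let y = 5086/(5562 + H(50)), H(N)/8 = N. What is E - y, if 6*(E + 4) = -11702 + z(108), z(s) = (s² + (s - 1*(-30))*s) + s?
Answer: 22275346/8943 ≈ 2490.8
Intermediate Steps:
H(N) = 8*N
z(s) = s + s² + s*(30 + s) (z(s) = (s² + (s + 30)*s) + s = (s² + (30 + s)*s) + s = (s² + s*(30 + s)) + s = s + s² + s*(30 + s))
E = 7475/3 (E = -4 + (-11702 + 108*(31 + 2*108))/6 = -4 + (-11702 + 108*(31 + 216))/6 = -4 + (-11702 + 108*247)/6 = -4 + (-11702 + 26676)/6 = -4 + (⅙)*14974 = -4 + 7487/3 = 7475/3 ≈ 2491.7)
y = 2543/2981 (y = 5086/(5562 + 8*50) = 5086/(5562 + 400) = 5086/5962 = 5086*(1/5962) = 2543/2981 ≈ 0.85307)
E - y = 7475/3 - 1*2543/2981 = 7475/3 - 2543/2981 = 22275346/8943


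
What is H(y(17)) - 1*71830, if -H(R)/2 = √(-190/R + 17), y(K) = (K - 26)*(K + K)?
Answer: -71830 - 4*√11458/51 ≈ -71838.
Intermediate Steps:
y(K) = 2*K*(-26 + K) (y(K) = (-26 + K)*(2*K) = 2*K*(-26 + K))
H(R) = -2*√(17 - 190/R) (H(R) = -2*√(-190/R + 17) = -2*√(17 - 190/R))
H(y(17)) - 1*71830 = -2*√(17 - 190*1/(34*(-26 + 17))) - 1*71830 = -2*√(17 - 190/(2*17*(-9))) - 71830 = -2*√(17 - 190/(-306)) - 71830 = -2*√(17 - 190*(-1/306)) - 71830 = -2*√(17 + 95/153) - 71830 = -4*√11458/51 - 71830 = -71830 - 4*√11458/51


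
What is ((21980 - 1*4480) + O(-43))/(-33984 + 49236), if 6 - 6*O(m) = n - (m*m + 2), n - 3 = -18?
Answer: 4453/3813 ≈ 1.1678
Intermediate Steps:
n = -15 (n = 3 - 18 = -15)
O(m) = 23/6 + m²/6 (O(m) = 1 - (-15 - (m*m + 2))/6 = 1 - (-15 - (m² + 2))/6 = 1 - (-15 - (2 + m²))/6 = 1 - (-15 + (-2 - m²))/6 = 1 - (-17 - m²)/6 = 1 + (17/6 + m²/6) = 23/6 + m²/6)
((21980 - 1*4480) + O(-43))/(-33984 + 49236) = ((21980 - 1*4480) + (23/6 + (⅙)*(-43)²))/(-33984 + 49236) = ((21980 - 4480) + (23/6 + (⅙)*1849))/15252 = (17500 + (23/6 + 1849/6))*(1/15252) = (17500 + 312)*(1/15252) = 17812*(1/15252) = 4453/3813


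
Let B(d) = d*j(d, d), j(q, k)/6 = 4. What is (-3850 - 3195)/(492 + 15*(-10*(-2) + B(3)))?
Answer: -7045/1872 ≈ -3.7634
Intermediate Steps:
j(q, k) = 24 (j(q, k) = 6*4 = 24)
B(d) = 24*d (B(d) = d*24 = 24*d)
(-3850 - 3195)/(492 + 15*(-10*(-2) + B(3))) = (-3850 - 3195)/(492 + 15*(-10*(-2) + 24*3)) = -7045/(492 + 15*(20 + 72)) = -7045/(492 + 15*92) = -7045/(492 + 1380) = -7045/1872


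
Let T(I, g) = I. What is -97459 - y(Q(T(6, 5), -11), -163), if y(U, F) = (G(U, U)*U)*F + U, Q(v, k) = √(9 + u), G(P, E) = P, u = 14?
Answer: -93710 - √23 ≈ -93715.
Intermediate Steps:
Q(v, k) = √23 (Q(v, k) = √(9 + 14) = √23)
y(U, F) = U + F*U² (y(U, F) = (U*U)*F + U = U²*F + U = F*U² + U = U + F*U²)
-97459 - y(Q(T(6, 5), -11), -163) = -97459 - √23*(1 - 163*√23)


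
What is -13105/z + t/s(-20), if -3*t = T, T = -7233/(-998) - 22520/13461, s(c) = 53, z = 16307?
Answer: -29213727161281/34832052081414 ≈ -0.83870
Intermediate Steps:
T = 74888453/13434078 (T = -7233*(-1/998) - 22520*1/13461 = 7233/998 - 22520/13461 = 74888453/13434078 ≈ 5.5745)
t = -74888453/40302234 (t = -1/3*74888453/13434078 = -74888453/40302234 ≈ -1.8582)
-13105/z + t/s(-20) = -13105/16307 - 74888453/40302234/53 = -13105*1/16307 - 74888453/40302234*1/53 = -13105/16307 - 74888453/2136018402 = -29213727161281/34832052081414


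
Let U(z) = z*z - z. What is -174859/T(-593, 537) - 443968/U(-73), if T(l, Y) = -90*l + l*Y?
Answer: -58369226705/715956771 ≈ -81.526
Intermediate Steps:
T(l, Y) = -90*l + Y*l
U(z) = z² - z
-174859/T(-593, 537) - 443968/U(-73) = -174859*(-1/(593*(-90 + 537))) - 443968*(-1/(73*(-1 - 73))) = -174859/((-593*447)) - 443968/((-73*(-74))) = -174859/(-265071) - 443968/5402 = -174859*(-1/265071) - 443968*1/5402 = 174859/265071 - 221984/2701 = -58369226705/715956771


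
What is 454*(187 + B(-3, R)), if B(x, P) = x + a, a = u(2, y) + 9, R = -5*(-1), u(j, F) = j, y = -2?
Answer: 88530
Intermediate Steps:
R = 5
a = 11 (a = 2 + 9 = 11)
B(x, P) = 11 + x (B(x, P) = x + 11 = 11 + x)
454*(187 + B(-3, R)) = 454*(187 + (11 - 3)) = 454*(187 + 8) = 454*195 = 88530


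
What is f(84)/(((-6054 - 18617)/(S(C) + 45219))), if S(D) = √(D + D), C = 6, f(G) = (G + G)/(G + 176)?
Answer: -1899198/1603615 - 84*√3/1603615 ≈ -1.1844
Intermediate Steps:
f(G) = 2*G/(176 + G) (f(G) = (2*G)/(176 + G) = 2*G/(176 + G))
S(D) = √2*√D (S(D) = √(2*D) = √2*√D)
f(84)/(((-6054 - 18617)/(S(C) + 45219))) = (2*84/(176 + 84))/(((-6054 - 18617)/(√2*√6 + 45219))) = (2*84/260)/((-24671/(2*√3 + 45219))) = (2*84*(1/260))/((-24671/(45219 + 2*√3))) = 42*(-45219/24671 - 2*√3/24671)/65 = -1899198/1603615 - 84*√3/1603615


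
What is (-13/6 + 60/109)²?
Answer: 1117249/427716 ≈ 2.6121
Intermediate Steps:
(-13/6 + 60/109)² = (-1057/654)² = 1117249/427716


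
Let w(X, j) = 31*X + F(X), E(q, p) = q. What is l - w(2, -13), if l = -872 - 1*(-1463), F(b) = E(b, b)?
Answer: 527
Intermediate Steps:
F(b) = b
w(X, j) = 32*X (w(X, j) = 31*X + X = 32*X)
l = 591 (l = -872 + 1463 = 591)
l - w(2, -13) = 591 - 32*2 = 591 - 1*64 = 591 - 64 = 527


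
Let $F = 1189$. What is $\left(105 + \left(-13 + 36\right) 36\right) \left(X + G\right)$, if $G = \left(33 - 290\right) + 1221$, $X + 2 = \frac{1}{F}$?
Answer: $\frac{1067183127}{1189} \approx 8.9755 \cdot 10^{5}$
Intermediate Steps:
$X = - \frac{2377}{1189}$ ($X = -2 + \frac{1}{1189} = - \frac{2377}{1189} \approx -1.9992$)
$G = 964$ ($G = -257 + 1221 = 964$)
$\left(105 + \left(-13 + 36\right) 36\right) \left(X + G\right) = \left(105 + \left(-13 + 36\right) 36\right) \left(- \frac{2377}{1189} + 964\right) = \left(105 + 23 \cdot 36\right) \frac{1143819}{1189} = \left(105 + 828\right) \frac{1143819}{1189} = 933 \cdot \frac{1143819}{1189} = \frac{1067183127}{1189}$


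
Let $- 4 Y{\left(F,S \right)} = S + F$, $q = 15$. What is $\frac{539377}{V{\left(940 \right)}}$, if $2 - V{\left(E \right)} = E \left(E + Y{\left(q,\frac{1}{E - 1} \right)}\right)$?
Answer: $- \frac{506475003}{826388312} \approx -0.61288$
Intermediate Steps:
$Y{\left(F,S \right)} = - \frac{F}{4} - \frac{S}{4}$ ($Y{\left(F,S \right)} = - \frac{S + F}{4} = - \frac{F + S}{4} = - \frac{F}{4} - \frac{S}{4}$)
$V{\left(E \right)} = 2 - E \left(- \frac{15}{4} + E - \frac{1}{4 \left(-1 + E\right)}\right)$ ($V{\left(E \right)} = 2 - E \left(E - \left(\frac{15}{4} + \frac{1}{4 \left(E - 1\right)}\right)\right) = 2 - E \left(E - \left(\frac{15}{4} + \frac{1}{4 \left(-1 + E\right)}\right)\right) = 2 - E \left(- \frac{15}{4} + E - \frac{1}{4 \left(-1 + E\right)}\right)$)
$\frac{539377}{V{\left(940 \right)}} = \frac{539377}{\frac{1}{4} \frac{1}{-1 + 940} \left(-8 - 5640 - 4 \cdot 940^{3} + 19 \cdot 940^{2}\right)} = \frac{539377}{\frac{1}{4} \cdot \frac{1}{939} \left(-8 - 5640 - 3322336000 + 19 \cdot 883600\right)} = \frac{539377}{\frac{1}{4} \cdot \frac{1}{939} \left(-8 - 5640 - 3322336000 + 16788400\right)} = \frac{539377}{\frac{1}{4} \cdot \frac{1}{939} \left(-3305553248\right)} = \frac{539377}{- \frac{826388312}{939}} = 539377 \left(- \frac{939}{826388312}\right) = - \frac{506475003}{826388312}$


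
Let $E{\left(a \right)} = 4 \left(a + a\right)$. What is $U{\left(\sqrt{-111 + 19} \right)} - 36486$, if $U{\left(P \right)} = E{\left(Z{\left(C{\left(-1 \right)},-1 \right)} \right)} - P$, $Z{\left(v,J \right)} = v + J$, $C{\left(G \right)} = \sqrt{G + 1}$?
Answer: $-36494 - 2 i \sqrt{23} \approx -36494.0 - 9.5917 i$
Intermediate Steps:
$C{\left(G \right)} = \sqrt{1 + G}$
$Z{\left(v,J \right)} = J + v$
$E{\left(a \right)} = 8 a$ ($E{\left(a \right)} = 4 \cdot 2 a = 8 a$)
$U{\left(P \right)} = -8 - P$ ($U{\left(P \right)} = 8 \left(-1 + \sqrt{1 - 1}\right) - P = 8 \left(-1 + \sqrt{0}\right) - P = 8 \left(-1 + 0\right) - P = 8 \left(-1\right) - P = -8 - P$)
$U{\left(\sqrt{-111 + 19} \right)} - 36486 = \left(-8 - \sqrt{-111 + 19}\right) - 36486 = \left(-8 - \sqrt{-92}\right) - 36486 = \left(-8 - 2 i \sqrt{23}\right) - 36486 = -36494 - 2 i \sqrt{23}$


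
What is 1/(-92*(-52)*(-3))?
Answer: -1/14352 ≈ -6.9677e-5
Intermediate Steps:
1/(-92*(-52)*(-3)) = 1/(4784*(-3)) = 1/(-14352) = -1/14352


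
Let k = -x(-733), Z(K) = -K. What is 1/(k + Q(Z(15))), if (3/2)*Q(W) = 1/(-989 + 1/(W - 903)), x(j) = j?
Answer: 907903/665492287 ≈ 0.0013643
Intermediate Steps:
k = 733 (k = -1*(-733) = 733)
Q(W) = 2/(3*(-989 + 1/(-903 + W))) (Q(W) = 2/(3*(-989 + 1/(W - 903))) = 2/(3*(-989 + 1/(-903 + W))))
1/(k + Q(Z(15))) = 1/(733 + 2*(903 - (-1)*15)/(3*(-893068 + 989*(-1*15)))) = 1/(733 + 2*(903 - 1*(-15))/(3*(-893068 + 989*(-15)))) = 1/(733 + 2*(903 + 15)/(3*(-893068 - 14835))) = 1/(733 + (2/3)*918/(-907903)) = 1/(733 + (2/3)*(-1/907903)*918) = 1/(733 - 612/907903) = 1/(665492287/907903) = 907903/665492287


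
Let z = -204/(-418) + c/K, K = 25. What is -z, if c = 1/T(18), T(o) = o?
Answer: -46109/94050 ≈ -0.49026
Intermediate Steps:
c = 1/18 ≈ 0.055556
z = 46109/94050 (z = -204/(-418) + (1/18)/25 = -204*(-1/418) + (1/18)*(1/25) = 102/209 + 1/450 = 46109/94050 ≈ 0.49026)
-z = -1*46109/94050 = -46109/94050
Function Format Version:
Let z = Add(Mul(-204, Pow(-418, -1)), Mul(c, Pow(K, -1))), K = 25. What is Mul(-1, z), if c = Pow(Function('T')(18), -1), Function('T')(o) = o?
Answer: Rational(-46109, 94050) ≈ -0.49026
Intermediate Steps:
c = Rational(1, 18) (c = Pow(18, -1) = Rational(1, 18) ≈ 0.055556)
z = Rational(46109, 94050) (z = Add(Mul(-204, Pow(-418, -1)), Mul(Rational(1, 18), Pow(25, -1))) = Add(Mul(-204, Rational(-1, 418)), Mul(Rational(1, 18), Rational(1, 25))) = Add(Rational(102, 209), Rational(1, 450)) = Rational(46109, 94050) ≈ 0.49026)
Mul(-1, z) = Mul(-1, Rational(46109, 94050)) = Rational(-46109, 94050)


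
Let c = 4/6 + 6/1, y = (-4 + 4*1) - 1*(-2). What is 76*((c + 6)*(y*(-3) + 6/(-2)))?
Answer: -8664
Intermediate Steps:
y = 2 (y = (-4 + 4) + 2 = 0 + 2 = 2)
c = 20/3 (c = 4*(⅙) + 6*1 = ⅔ + 6 = 20/3 ≈ 6.6667)
76*((c + 6)*(y*(-3) + 6/(-2))) = 76*((20/3 + 6)*(2*(-3) + 6/(-2))) = 76*(38*(-6 + 6*(-½))/3) = 76*(38*(-6 - 3)/3) = 76*((38/3)*(-9)) = 76*(-114) = -8664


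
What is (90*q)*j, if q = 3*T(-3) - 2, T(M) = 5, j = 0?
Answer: 0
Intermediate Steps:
q = 13 (q = 3*5 - 2 = 15 - 2 = 13)
(90*q)*j = (90*13)*0 = 1170*0 = 0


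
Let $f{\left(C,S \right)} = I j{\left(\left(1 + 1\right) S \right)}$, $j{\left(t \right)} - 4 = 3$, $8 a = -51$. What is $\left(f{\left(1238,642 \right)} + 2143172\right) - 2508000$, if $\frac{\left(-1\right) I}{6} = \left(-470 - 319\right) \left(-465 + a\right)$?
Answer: $- \frac{63941011}{4} \approx -1.5985 \cdot 10^{7}$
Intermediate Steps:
$a = - \frac{51}{8}$ ($a = \frac{1}{8} \left(-51\right) = - \frac{51}{8} \approx -6.375$)
$j{\left(t \right)} = 7$ ($j{\left(t \right)} = 4 + 3 = 7$)
$I = - \frac{8925957}{4}$ ($I = - 6 \left(-470 - 319\right) \left(-465 - \frac{51}{8}\right) = - 6 \left(\left(-789\right) \left(- \frac{3771}{8}\right)\right) = \left(-6\right) \frac{2975319}{8} = - \frac{8925957}{4} \approx -2.2315 \cdot 10^{6}$)
$f{\left(C,S \right)} = - \frac{62481699}{4}$ ($f{\left(C,S \right)} = \left(- \frac{8925957}{4}\right) 7 = - \frac{62481699}{4}$)
$\left(f{\left(1238,642 \right)} + 2143172\right) - 2508000 = \left(- \frac{62481699}{4} + 2143172\right) - 2508000 = - \frac{53909011}{4} - 2508000 = - \frac{63941011}{4}$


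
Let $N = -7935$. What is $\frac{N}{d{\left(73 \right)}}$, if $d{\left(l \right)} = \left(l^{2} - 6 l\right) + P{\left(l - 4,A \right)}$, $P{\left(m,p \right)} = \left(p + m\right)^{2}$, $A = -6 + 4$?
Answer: $- \frac{1587}{1876} \approx -0.84595$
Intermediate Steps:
$A = -2$
$P{\left(m,p \right)} = \left(m + p\right)^{2}$
$d{\left(l \right)} = l^{2} + \left(-6 + l\right)^{2} - 6 l$ ($d{\left(l \right)} = \left(l^{2} - 6 l\right) + \left(\left(l - 4\right) - 2\right)^{2} = \left(l^{2} - 6 l\right) + \left(\left(-4 + l\right) - 2\right)^{2} = \left(l^{2} - 6 l\right) + \left(-6 + l\right)^{2} = l^{2} + \left(-6 + l\right)^{2} - 6 l$)
$\frac{N}{d{\left(73 \right)}} = - \frac{7935}{36 - 1314 + 2 \cdot 73^{2}} = - \frac{7935}{36 - 1314 + 2 \cdot 5329} = - \frac{7935}{36 - 1314 + 10658} = - \frac{7935}{9380} = \left(-7935\right) \frac{1}{9380} = - \frac{1587}{1876}$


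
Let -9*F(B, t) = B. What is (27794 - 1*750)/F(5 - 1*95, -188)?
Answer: 13522/5 ≈ 2704.4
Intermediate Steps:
F(B, t) = -B/9
(27794 - 1*750)/F(5 - 1*95, -188) = (27794 - 1*750)/((-(5 - 1*95)/9)) = (27794 - 750)/((-(5 - 95)/9)) = 27044/((-1/9*(-90))) = 27044/10 = 27044*(1/10) = 13522/5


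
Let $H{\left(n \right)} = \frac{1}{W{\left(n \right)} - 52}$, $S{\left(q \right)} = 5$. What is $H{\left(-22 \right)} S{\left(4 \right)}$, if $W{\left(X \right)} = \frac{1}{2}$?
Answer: $- \frac{10}{103} \approx -0.097087$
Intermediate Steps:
$W{\left(X \right)} = \frac{1}{2}$
$H{\left(n \right)} = - \frac{2}{103}$ ($H{\left(n \right)} = \frac{1}{\frac{1}{2} - 52} = \frac{1}{- \frac{103}{2}} = - \frac{2}{103}$)
$H{\left(-22 \right)} S{\left(4 \right)} = \left(- \frac{2}{103}\right) 5 = - \frac{10}{103}$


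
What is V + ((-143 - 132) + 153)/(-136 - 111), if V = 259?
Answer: 64095/247 ≈ 259.49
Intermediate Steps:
V + ((-143 - 132) + 153)/(-136 - 111) = 259 + ((-143 - 132) + 153)/(-136 - 111) = 259 + (-275 + 153)/(-247) = 259 - 122*(-1/247) = 259 + 122/247 = 64095/247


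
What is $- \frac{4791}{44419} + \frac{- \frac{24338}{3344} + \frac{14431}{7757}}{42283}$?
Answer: $- \frac{2630495949189631}{24359290505791208} \approx -0.10799$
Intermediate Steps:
$- \frac{4791}{44419} + \frac{- \frac{24338}{3344} + \frac{14431}{7757}}{42283} = \left(-4791\right) \frac{1}{44419} + \left(\left(-24338\right) \frac{1}{3344} + 14431 \cdot \frac{1}{7757}\right) \frac{1}{42283} = - \frac{4791}{44419} + \left(- \frac{12169}{1672} + \frac{14431}{7757}\right) \frac{1}{42283} = - \frac{4791}{44419} - \frac{70266301}{548397994232} = - \frac{2630495949189631}{24359290505791208}$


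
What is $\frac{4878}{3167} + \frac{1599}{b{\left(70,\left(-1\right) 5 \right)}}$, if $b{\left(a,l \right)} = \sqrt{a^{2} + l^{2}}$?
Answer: $\frac{4878}{3167} + \frac{1599 \sqrt{197}}{985} \approx 24.325$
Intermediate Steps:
$\frac{4878}{3167} + \frac{1599}{b{\left(70,\left(-1\right) 5 \right)}} = \frac{4878}{3167} + \frac{1599}{\sqrt{70^{2} + \left(\left(-1\right) 5\right)^{2}}} = 4878 \cdot \frac{1}{3167} + \frac{1599}{\sqrt{4900 + \left(-5\right)^{2}}} = \frac{4878}{3167} + \frac{1599}{\sqrt{4900 + 25}} = \frac{4878}{3167} + \frac{1599}{\sqrt{4925}} = \frac{4878}{3167} + \frac{1599}{5 \sqrt{197}} = \frac{4878}{3167} + 1599 \frac{\sqrt{197}}{985} = \frac{4878}{3167} + \frac{1599 \sqrt{197}}{985}$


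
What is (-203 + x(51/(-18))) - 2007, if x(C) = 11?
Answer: -2199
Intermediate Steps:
(-203 + x(51/(-18))) - 2007 = (-203 + 11) - 2007 = -192 - 2007 = -2199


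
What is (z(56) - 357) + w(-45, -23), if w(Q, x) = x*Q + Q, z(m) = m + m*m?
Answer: 3825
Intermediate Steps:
z(m) = m + m²
w(Q, x) = Q + Q*x (w(Q, x) = Q*x + Q = Q + Q*x)
(z(56) - 357) + w(-45, -23) = (56*(1 + 56) - 357) - 45*(1 - 23) = (56*57 - 357) - 45*(-22) = (3192 - 357) + 990 = 2835 + 990 = 3825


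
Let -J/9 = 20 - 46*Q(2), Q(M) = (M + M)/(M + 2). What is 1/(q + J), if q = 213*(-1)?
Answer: 1/21 ≈ 0.047619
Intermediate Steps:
Q(M) = 2*M/(2 + M) (Q(M) = (2*M)/(2 + M) = 2*M/(2 + M))
J = 234 (J = -9*(20 - 92*2/(2 + 2)) = -9*(20 - 92*2/4) = -9*(20 - 46*1) = -9*(20 - 46) = -9*(-26) = 234)
q = -213
1/(q + J) = 1/(-213 + 234) = 1/21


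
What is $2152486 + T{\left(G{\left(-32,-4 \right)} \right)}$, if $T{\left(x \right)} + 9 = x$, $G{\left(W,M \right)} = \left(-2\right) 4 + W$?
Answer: $2152437$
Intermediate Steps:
$G{\left(W,M \right)} = -8 + W$
$T{\left(x \right)} = -9 + x$
$2152486 + T{\left(G{\left(-32,-4 \right)} \right)} = 2152486 - 49 = 2152437$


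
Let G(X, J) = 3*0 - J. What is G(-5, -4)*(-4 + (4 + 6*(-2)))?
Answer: -48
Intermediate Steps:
G(X, J) = -J (G(X, J) = 0 - J = -J)
G(-5, -4)*(-4 + (4 + 6*(-2))) = (-1*(-4))*(-4 + (4 + 6*(-2))) = 4*(-4 + (4 - 12)) = 4*(-4 - 8) = 4*(-12) = -48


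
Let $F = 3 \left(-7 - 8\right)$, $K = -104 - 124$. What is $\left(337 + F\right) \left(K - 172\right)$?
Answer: $-116800$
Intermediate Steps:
$K = -228$
$F = -45$ ($F = 3 \left(-15\right) = -45$)
$\left(337 + F\right) \left(K - 172\right) = \left(337 - 45\right) \left(-228 - 172\right) = 292 \left(-400\right) = -116800$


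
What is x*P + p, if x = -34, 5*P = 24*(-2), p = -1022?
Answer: -3478/5 ≈ -695.60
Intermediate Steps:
P = -48/5 (P = (24*(-2))/5 = (1/5)*(-48) = -48/5 ≈ -9.6000)
x*P + p = -34*(-48/5) - 1022 = 1632/5 - 1022 = -3478/5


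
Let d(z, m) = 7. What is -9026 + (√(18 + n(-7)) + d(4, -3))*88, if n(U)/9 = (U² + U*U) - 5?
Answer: -8410 + 264*√95 ≈ -5836.8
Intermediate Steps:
n(U) = -45 + 18*U² (n(U) = 9*((U² + U*U) - 5) = 9*((U² + U²) - 5) = 9*(2*U² - 5) = 9*(-5 + 2*U²) = -45 + 18*U²)
-9026 + (√(18 + n(-7)) + d(4, -3))*88 = -9026 + (√(18 + (-45 + 18*(-7)²)) + 7)*88 = -9026 + (√(18 + (-45 + 18*49)) + 7)*88 = -9026 + (√(18 + (-45 + 882)) + 7)*88 = -9026 + (√(18 + 837) + 7)*88 = -9026 + (√855 + 7)*88 = -9026 + (3*√95 + 7)*88 = -9026 + (7 + 3*√95)*88 = -9026 + (616 + 264*√95) = -8410 + 264*√95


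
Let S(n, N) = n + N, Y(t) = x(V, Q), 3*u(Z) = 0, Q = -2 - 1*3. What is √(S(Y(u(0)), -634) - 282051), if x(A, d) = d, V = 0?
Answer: 9*I*√3490 ≈ 531.69*I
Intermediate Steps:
Q = -5 (Q = -2 - 3 = -5)
u(Z) = 0 (u(Z) = (⅓)*0 = 0)
Y(t) = -5
S(n, N) = N + n
√(S(Y(u(0)), -634) - 282051) = √((-634 - 5) - 282051) = √(-639 - 282051) = √(-282690) = 9*I*√3490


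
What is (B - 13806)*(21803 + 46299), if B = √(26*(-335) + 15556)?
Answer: -940216212 + 68102*√6846 ≈ -9.3458e+8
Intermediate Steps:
B = √6846 (B = √(-8710 + 15556) = √6846 ≈ 82.741)
(B - 13806)*(21803 + 46299) = (√6846 - 13806)*(21803 + 46299) = (-13806 + √6846)*68102 = -940216212 + 68102*√6846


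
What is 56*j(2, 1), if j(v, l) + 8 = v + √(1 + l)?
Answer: -336 + 56*√2 ≈ -256.80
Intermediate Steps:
j(v, l) = -8 + v + √(1 + l) (j(v, l) = -8 + (v + √(1 + l)) = -8 + v + √(1 + l))
56*j(2, 1) = 56*(-8 + 2 + √(1 + 1)) = 56*(-8 + 2 + √2) = 56*(-6 + √2) = -336 + 56*√2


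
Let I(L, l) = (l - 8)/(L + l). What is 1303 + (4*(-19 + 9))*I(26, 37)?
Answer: 80929/63 ≈ 1284.6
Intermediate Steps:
I(L, l) = (-8 + l)/(L + l)
1303 + (4*(-19 + 9))*I(26, 37) = 1303 + (4*(-19 + 9))*((-8 + 37)/(26 + 37)) = 1303 + (4*(-10))*(29/63) = 1303 - 40*29/63 = 1303 - 1160/63 = 80929/63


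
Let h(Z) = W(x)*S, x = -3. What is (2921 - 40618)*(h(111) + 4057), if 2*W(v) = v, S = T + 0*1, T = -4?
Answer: -153162911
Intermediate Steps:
S = -4 (S = -4 + 0*1 = -4 + 0 = -4)
W(v) = v/2
h(Z) = 6 (h(Z) = ((1/2)*(-3))*(-4) = -3/2*(-4) = 6)
(2921 - 40618)*(h(111) + 4057) = (2921 - 40618)*(6 + 4057) = -37697*4063 = -153162911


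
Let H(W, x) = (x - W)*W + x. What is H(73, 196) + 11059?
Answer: 20234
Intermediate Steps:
H(W, x) = x + W*(x - W) (H(W, x) = W*(x - W) + x = x + W*(x - W))
H(73, 196) + 11059 = (196 - 1*73² + 73*196) + 11059 = (196 - 1*5329 + 14308) + 11059 = (196 - 5329 + 14308) + 11059 = 9175 + 11059 = 20234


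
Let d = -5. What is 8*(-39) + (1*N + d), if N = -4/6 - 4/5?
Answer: -4777/15 ≈ -318.47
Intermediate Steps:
N = -22/15 (N = -4*⅙ - 4*⅕ = -⅔ - ⅘ = -22/15 ≈ -1.4667)
8*(-39) + (1*N + d) = 8*(-39) + (1*(-22/15) - 5) = -312 + (-22/15 - 5) = -312 - 97/15 = -4777/15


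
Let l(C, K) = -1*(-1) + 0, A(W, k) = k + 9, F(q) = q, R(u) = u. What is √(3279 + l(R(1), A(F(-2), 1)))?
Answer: 4*√205 ≈ 57.271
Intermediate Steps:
A(W, k) = 9 + k
l(C, K) = 1 (l(C, K) = 1 + 0 = 1)
√(3279 + l(R(1), A(F(-2), 1))) = √(3279 + 1) = √3280 = 4*√205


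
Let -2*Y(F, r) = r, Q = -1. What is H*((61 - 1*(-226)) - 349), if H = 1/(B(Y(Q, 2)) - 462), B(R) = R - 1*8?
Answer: 62/471 ≈ 0.13163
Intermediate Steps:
Y(F, r) = -r/2
B(R) = -8 + R (B(R) = R - 8 = -8 + R)
H = -1/471 (H = 1/((-8 - 1/2*2) - 462) = 1/((-8 - 1) - 462) = 1/(-9 - 462) = 1/(-471) = -1/471 ≈ -0.0021231)
H*((61 - 1*(-226)) - 349) = -((61 - 1*(-226)) - 349)/471 = -((61 + 226) - 349)/471 = -(287 - 349)/471 = -1/471*(-62) = 62/471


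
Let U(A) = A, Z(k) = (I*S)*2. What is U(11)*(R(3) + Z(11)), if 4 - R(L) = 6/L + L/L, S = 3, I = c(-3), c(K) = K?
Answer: -187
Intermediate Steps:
I = -3
R(L) = 3 - 6/L (R(L) = 4 - (6/L + L/L) = 4 - (6/L + 1) = 4 - (1 + 6/L) = 4 + (-1 - 6/L) = 3 - 6/L)
Z(k) = -18 (Z(k) = -3*3*2 = -9*2 = -18)
U(11)*(R(3) + Z(11)) = 11*((3 - 6/3) - 18) = 11*((3 - 6*1/3) - 18) = 11*((3 - 2) - 18) = 11*(1 - 18) = 11*(-17) = -187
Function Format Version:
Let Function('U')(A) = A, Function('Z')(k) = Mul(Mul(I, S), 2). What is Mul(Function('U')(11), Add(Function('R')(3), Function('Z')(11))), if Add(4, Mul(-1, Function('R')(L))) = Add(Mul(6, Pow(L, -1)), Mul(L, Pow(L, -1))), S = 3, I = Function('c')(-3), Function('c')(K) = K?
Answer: -187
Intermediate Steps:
I = -3
Function('R')(L) = Add(3, Mul(-6, Pow(L, -1))) (Function('R')(L) = Add(4, Mul(-1, Add(Mul(6, Pow(L, -1)), Mul(L, Pow(L, -1))))) = Add(4, Mul(-1, Add(Mul(6, Pow(L, -1)), 1))) = Add(4, Mul(-1, Add(1, Mul(6, Pow(L, -1))))) = Add(4, Add(-1, Mul(-6, Pow(L, -1)))) = Add(3, Mul(-6, Pow(L, -1))))
Function('Z')(k) = -18 (Function('Z')(k) = Mul(Mul(-3, 3), 2) = Mul(-9, 2) = -18)
Mul(Function('U')(11), Add(Function('R')(3), Function('Z')(11))) = Mul(11, Add(Add(3, Mul(-6, Pow(3, -1))), -18)) = Mul(11, Add(Add(3, Mul(-6, Rational(1, 3))), -18)) = Mul(11, Add(Add(3, -2), -18)) = Mul(11, Add(1, -18)) = Mul(11, -17) = -187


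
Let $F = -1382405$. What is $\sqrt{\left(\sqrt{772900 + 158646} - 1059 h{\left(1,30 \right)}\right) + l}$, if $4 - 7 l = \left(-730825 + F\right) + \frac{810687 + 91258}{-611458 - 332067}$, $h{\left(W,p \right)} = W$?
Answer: $\frac{\sqrt{4338115735410590 + 14420407225 \sqrt{931546}}}{120085} \approx 549.36$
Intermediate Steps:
$l = \frac{36252545669}{120085}$ ($l = \frac{4}{7} - \frac{\left(-730825 - 1382405\right) + \frac{810687 + 91258}{-611458 - 332067}}{7} = \frac{4}{7} - \frac{-2113230 + \frac{901945}{-943525}}{7} = \frac{4}{7} - \frac{-2113230 + 901945 \left(- \frac{1}{943525}\right)}{7} = \frac{4}{7} - \frac{-2113230 - \frac{16399}{17155}}{7} = \frac{4}{7} - - \frac{36252477049}{120085} = \frac{4}{7} + \frac{36252477049}{120085} = \frac{36252545669}{120085} \approx 3.0189 \cdot 10^{5}$)
$\sqrt{\left(\sqrt{772900 + 158646} - 1059 h{\left(1,30 \right)}\right) + l} = \sqrt{\left(\sqrt{772900 + 158646} - 1059\right) + \frac{36252545669}{120085}} = \sqrt{\left(\sqrt{931546} - 1059\right) + \frac{36252545669}{120085}} = \sqrt{\left(-1059 + \sqrt{931546}\right) + \frac{36252545669}{120085}} = \sqrt{\frac{36125375654}{120085} + \sqrt{931546}}$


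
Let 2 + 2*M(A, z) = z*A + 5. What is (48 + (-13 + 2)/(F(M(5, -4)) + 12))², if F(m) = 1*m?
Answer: 98596/49 ≈ 2012.2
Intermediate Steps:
M(A, z) = 3/2 + A*z/2 (M(A, z) = -1 + (z*A + 5)/2 = -1 + (A*z + 5)/2 = -1 + (5 + A*z)/2 = -1 + (5/2 + A*z/2) = 3/2 + A*z/2)
F(m) = m
(48 + (-13 + 2)/(F(M(5, -4)) + 12))² = (48 + (-13 + 2)/((3/2 + (½)*5*(-4)) + 12))² = (48 - 11/((3/2 - 10) + 12))² = (48 - 11/(-17/2 + 12))² = (48 - 11/7/2)² = (48 - 11*2/7)² = (48 - 22/7)² = (314/7)² = 98596/49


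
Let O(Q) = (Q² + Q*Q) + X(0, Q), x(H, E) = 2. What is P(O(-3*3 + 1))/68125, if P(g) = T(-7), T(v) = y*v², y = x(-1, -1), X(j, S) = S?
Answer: 98/68125 ≈ 0.0014385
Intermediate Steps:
O(Q) = Q + 2*Q² (O(Q) = (Q² + Q*Q) + Q = (Q² + Q²) + Q = 2*Q² + Q = Q + 2*Q²)
y = 2
T(v) = 2*v²
P(g) = 98 (P(g) = 2*(-7)² = 2*49 = 98)
P(O(-3*3 + 1))/68125 = 98/68125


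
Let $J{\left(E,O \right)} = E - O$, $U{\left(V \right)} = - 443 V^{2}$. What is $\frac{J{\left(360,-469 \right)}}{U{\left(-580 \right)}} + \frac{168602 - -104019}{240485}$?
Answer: $\frac{8125439937427}{7167665044400} \approx 1.1336$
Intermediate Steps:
$\frac{J{\left(360,-469 \right)}}{U{\left(-580 \right)}} + \frac{168602 - -104019}{240485} = \frac{360 - -469}{\left(-443\right) \left(-580\right)^{2}} + \frac{168602 - -104019}{240485} = \frac{360 + 469}{\left(-443\right) 336400} + \left(168602 + 104019\right) \frac{1}{240485} = \frac{829}{-149025200} + 272621 \cdot \frac{1}{240485} = 829 \left(- \frac{1}{149025200}\right) + \frac{272621}{240485} = - \frac{829}{149025200} + \frac{272621}{240485} = \frac{8125439937427}{7167665044400}$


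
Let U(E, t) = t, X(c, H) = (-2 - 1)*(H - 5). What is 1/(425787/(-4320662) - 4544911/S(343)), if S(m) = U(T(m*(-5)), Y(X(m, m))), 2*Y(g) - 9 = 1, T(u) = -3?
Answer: -21603310/19637026380017 ≈ -1.1001e-6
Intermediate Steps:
X(c, H) = 15 - 3*H (X(c, H) = -3*(-5 + H) = 15 - 3*H)
Y(g) = 5 (Y(g) = 9/2 + (½)*1 = 9/2 + ½ = 5)
S(m) = 5
1/(425787/(-4320662) - 4544911/S(343)) = 1/(425787/(-4320662) - 4544911/5) = 1/(425787*(-1/4320662) - 4544911*⅕) = 1/(-425787/4320662 - 4544911/5) = 1/(-19637026380017/21603310) = -21603310/19637026380017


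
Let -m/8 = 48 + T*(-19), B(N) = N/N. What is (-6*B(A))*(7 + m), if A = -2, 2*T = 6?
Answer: -474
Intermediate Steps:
T = 3 (T = (½)*6 = 3)
B(N) = 1
m = 72 (m = -8*(48 + 3*(-19)) = -8*(48 - 57) = -8*(-9) = 72)
(-6*B(A))*(7 + m) = (-6*1)*(7 + 72) = -6*79 = -474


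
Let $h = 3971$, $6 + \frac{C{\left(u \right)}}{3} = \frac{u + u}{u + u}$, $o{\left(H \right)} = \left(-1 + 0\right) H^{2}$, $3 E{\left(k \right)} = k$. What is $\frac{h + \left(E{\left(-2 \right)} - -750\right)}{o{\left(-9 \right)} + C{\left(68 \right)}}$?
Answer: $- \frac{14161}{288} \approx -49.17$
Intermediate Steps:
$E{\left(k \right)} = \frac{k}{3}$
$o{\left(H \right)} = - H^{2}$
$C{\left(u \right)} = -15$ ($C{\left(u \right)} = -18 + 3 \frac{u + u}{u + u} = -18 + 3 \frac{2 u}{2 u} = -18 + 3 \cdot 2 u \frac{1}{2 u} = -18 + 3 \cdot 1 = -18 + 3 = -15$)
$\frac{h + \left(E{\left(-2 \right)} - -750\right)}{o{\left(-9 \right)} + C{\left(68 \right)}} = \frac{3971 + \left(\frac{1}{3} \left(-2\right) - -750\right)}{- \left(-9\right)^{2} - 15} = \frac{3971 + \left(- \frac{2}{3} + 750\right)}{\left(-1\right) 81 - 15} = \frac{3971 + \frac{2248}{3}}{-81 - 15} = \frac{14161}{3 \left(-96\right)} = \frac{14161}{3} \left(- \frac{1}{96}\right) = - \frac{14161}{288}$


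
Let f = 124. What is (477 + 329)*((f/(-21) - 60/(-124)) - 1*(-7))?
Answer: 26728/21 ≈ 1272.8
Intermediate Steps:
(477 + 329)*((f/(-21) - 60/(-124)) - 1*(-7)) = (477 + 329)*((124/(-21) - 60/(-124)) - 1*(-7)) = 806*((124*(-1/21) - 60*(-1/124)) + 7) = 806*((-124/21 + 15/31) + 7) = 806*(-3529/651 + 7) = 806*(1028/651) = 26728/21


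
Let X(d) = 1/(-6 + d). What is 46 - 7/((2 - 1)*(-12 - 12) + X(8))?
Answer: 2176/47 ≈ 46.298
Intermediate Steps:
46 - 7/((2 - 1)*(-12 - 12) + X(8)) = 46 - 7/((2 - 1)*(-12 - 12) + 1/(-6 + 8)) = 46 - 7/(1*(-24) + 1/2) = 46 - 7/(-24 + ½) = 46 - 7/(-47/2) = 46 - 7*(-2/47) = 46 + 14/47 = 2176/47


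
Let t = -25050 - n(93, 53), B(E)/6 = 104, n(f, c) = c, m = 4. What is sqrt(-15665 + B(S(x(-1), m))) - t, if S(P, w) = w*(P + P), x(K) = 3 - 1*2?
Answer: 25103 + 13*I*sqrt(89) ≈ 25103.0 + 122.64*I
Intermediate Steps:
x(K) = 1 (x(K) = 3 - 2 = 1)
S(P, w) = 2*P*w (S(P, w) = w*(2*P) = 2*P*w)
B(E) = 624 (B(E) = 6*104 = 624)
t = -25103 (t = -25050 - 1*53 = -25050 - 53 = -25103)
sqrt(-15665 + B(S(x(-1), m))) - t = sqrt(-15665 + 624) - 1*(-25103) = sqrt(-15041) + 25103 = 13*I*sqrt(89) + 25103 = 25103 + 13*I*sqrt(89)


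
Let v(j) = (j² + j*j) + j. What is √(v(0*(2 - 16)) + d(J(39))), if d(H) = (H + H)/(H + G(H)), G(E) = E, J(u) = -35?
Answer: 1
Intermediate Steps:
v(j) = j + 2*j² (v(j) = (j² + j²) + j = 2*j² + j = j + 2*j²)
d(H) = 1 (d(H) = (H + H)/(H + H) = (2*H)/((2*H)) = (2*H)*(1/(2*H)) = 1)
√(v(0*(2 - 16)) + d(J(39))) = √((0*(2 - 16))*(1 + 2*(0*(2 - 16))) + 1) = √((0*(-14))*(1 + 2*(0*(-14))) + 1) = √(0*(1 + 2*0) + 1) = √(0*(1 + 0) + 1) = √(0*1 + 1) = √(0 + 1) = √1 = 1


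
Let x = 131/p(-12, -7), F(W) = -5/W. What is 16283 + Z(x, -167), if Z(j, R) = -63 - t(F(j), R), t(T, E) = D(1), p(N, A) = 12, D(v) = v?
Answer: 16219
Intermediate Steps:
t(T, E) = 1
x = 131/12 ≈ 10.917
Z(j, R) = -64 (Z(j, R) = -63 - 1*1 = -63 - 1 = -64)
16283 + Z(x, -167) = 16283 - 64 = 16219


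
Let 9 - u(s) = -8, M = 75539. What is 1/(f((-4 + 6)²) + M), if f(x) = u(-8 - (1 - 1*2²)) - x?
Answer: 1/75552 ≈ 1.3236e-5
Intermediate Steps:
u(s) = 17 (u(s) = 9 - 1*(-8) = 9 + 8 = 17)
f(x) = 17 - x
1/(f((-4 + 6)²) + M) = 1/((17 - (-4 + 6)²) + 75539) = 1/((17 - 1*2²) + 75539) = 1/((17 - 1*4) + 75539) = 1/((17 - 4) + 75539) = 1/(13 + 75539) = 1/75552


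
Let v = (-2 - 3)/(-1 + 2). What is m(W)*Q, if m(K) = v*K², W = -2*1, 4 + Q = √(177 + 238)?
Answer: 80 - 20*√415 ≈ -327.43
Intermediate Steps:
Q = -4 + √415 (Q = -4 + √(177 + 238) = -4 + √415 ≈ 16.372)
W = -2
v = -5 (v = -5/1 = -5*1 = -5)
m(K) = -5*K²
m(W)*Q = (-5*(-2)²)*(-4 + √415) = (-5*4)*(-4 + √415) = -20*(-4 + √415) = 80 - 20*√415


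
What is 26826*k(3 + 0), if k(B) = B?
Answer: 80478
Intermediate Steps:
26826*k(3 + 0) = 26826*(3 + 0) = 26826*3 = 80478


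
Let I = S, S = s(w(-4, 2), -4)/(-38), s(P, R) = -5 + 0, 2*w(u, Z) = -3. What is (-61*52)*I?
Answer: -7930/19 ≈ -417.37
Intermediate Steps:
w(u, Z) = -3/2 (w(u, Z) = (1/2)*(-3) = -3/2)
s(P, R) = -5
S = 5/38 (S = -5/(-38) = -5*(-1/38) = 5/38 ≈ 0.13158)
I = 5/38 ≈ 0.13158
(-61*52)*I = -61*52*(5/38) = -3172*5/38 = -7930/19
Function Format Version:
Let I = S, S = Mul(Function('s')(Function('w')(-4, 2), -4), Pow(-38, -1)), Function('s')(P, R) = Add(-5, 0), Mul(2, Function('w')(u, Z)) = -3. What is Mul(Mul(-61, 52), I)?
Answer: Rational(-7930, 19) ≈ -417.37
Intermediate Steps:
Function('w')(u, Z) = Rational(-3, 2) (Function('w')(u, Z) = Mul(Rational(1, 2), -3) = Rational(-3, 2))
Function('s')(P, R) = -5
S = Rational(5, 38) (S = Mul(-5, Pow(-38, -1)) = Mul(-5, Rational(-1, 38)) = Rational(5, 38) ≈ 0.13158)
I = Rational(5, 38) ≈ 0.13158
Mul(Mul(-61, 52), I) = Mul(Mul(-61, 52), Rational(5, 38)) = Mul(-3172, Rational(5, 38)) = Rational(-7930, 19)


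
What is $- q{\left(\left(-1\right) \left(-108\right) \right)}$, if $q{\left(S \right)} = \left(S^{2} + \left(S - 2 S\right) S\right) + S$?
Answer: $-108$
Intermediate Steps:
$q{\left(S \right)} = S$ ($q{\left(S \right)} = \left(S^{2} + - S S\right) + S = \left(S^{2} - S^{2}\right) + S = 0 + S = S$)
$- q{\left(\left(-1\right) \left(-108\right) \right)} = - \left(-1\right) \left(-108\right) = \left(-1\right) 108 = -108$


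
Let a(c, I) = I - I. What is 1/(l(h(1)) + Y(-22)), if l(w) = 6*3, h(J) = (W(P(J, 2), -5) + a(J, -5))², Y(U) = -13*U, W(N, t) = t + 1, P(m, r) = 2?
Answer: 1/304 ≈ 0.0032895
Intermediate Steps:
W(N, t) = 1 + t
a(c, I) = 0
h(J) = 16 (h(J) = ((1 - 5) + 0)² = (-4 + 0)² = (-4)² = 16)
l(w) = 18
1/(l(h(1)) + Y(-22)) = 1/(18 - 13*(-22)) = 1/(18 + 286) = 1/304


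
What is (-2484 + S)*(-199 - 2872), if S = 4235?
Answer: -5377321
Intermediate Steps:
(-2484 + S)*(-199 - 2872) = (-2484 + 4235)*(-199 - 2872) = 1751*(-3071) = -5377321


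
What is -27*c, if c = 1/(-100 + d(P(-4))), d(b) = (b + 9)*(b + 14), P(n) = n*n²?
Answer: -27/2650 ≈ -0.010189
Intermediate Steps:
P(n) = n³
d(b) = (9 + b)*(14 + b)
c = 1/2650 (c = 1/(-100 + (126 + ((-4)³)² + 23*(-4)³)) = 1/(-100 + (126 + (-64)² + 23*(-64))) = 1/(-100 + (126 + 4096 - 1472)) = 1/(-100 + 2750) = 1/2650 ≈ 0.00037736)
-27*c = -27*1/2650 = -27/2650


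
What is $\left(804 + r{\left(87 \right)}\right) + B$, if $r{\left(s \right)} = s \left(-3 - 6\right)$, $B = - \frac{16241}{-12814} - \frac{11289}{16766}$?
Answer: $\frac{7784009}{360469} \approx 21.594$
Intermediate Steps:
$B = \frac{214160}{360469}$ ($B = \left(-16241\right) \left(- \frac{1}{12814}\right) - \frac{11289}{16766} = \frac{109}{86} - \frac{11289}{16766} = \frac{214160}{360469} \approx 0.59412$)
$r{\left(s \right)} = - 9 s$ ($r{\left(s \right)} = s \left(-9\right) = - 9 s$)
$\left(804 + r{\left(87 \right)}\right) + B = \left(804 - 783\right) + \frac{214160}{360469} = 21 + \frac{214160}{360469} = \frac{7784009}{360469}$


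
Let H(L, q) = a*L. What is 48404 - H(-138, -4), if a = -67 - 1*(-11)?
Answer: 40676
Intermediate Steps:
a = -56 (a = -67 + 11 = -56)
H(L, q) = -56*L
48404 - H(-138, -4) = 48404 - (-56)*(-138) = 48404 - 1*7728 = 48404 - 7728 = 40676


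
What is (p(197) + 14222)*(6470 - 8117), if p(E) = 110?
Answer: -23604804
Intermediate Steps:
(p(197) + 14222)*(6470 - 8117) = (110 + 14222)*(6470 - 8117) = 14332*(-1647) = -23604804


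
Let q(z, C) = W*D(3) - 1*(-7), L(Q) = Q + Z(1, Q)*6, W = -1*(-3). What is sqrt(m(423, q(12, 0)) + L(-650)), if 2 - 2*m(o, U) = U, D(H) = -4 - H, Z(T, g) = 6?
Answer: I*sqrt(606) ≈ 24.617*I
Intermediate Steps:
W = 3
L(Q) = 36 + Q (L(Q) = Q + 6*6 = Q + 36 = 36 + Q)
q(z, C) = -14 (q(z, C) = 3*(-4 - 1*3) - 1*(-7) = 3*(-4 - 3) + 7 = 3*(-7) + 7 = -21 + 7 = -14)
m(o, U) = 1 - U/2
sqrt(m(423, q(12, 0)) + L(-650)) = sqrt((1 - 1/2*(-14)) + (36 - 650)) = sqrt((1 + 7) - 614) = sqrt(8 - 614) = sqrt(-606) = I*sqrt(606)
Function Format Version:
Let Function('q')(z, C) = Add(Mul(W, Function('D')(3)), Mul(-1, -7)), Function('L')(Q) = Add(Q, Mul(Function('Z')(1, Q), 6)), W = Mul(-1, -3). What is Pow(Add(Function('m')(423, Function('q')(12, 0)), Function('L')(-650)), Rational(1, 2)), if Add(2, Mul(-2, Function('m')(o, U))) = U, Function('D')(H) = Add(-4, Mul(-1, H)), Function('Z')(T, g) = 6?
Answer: Mul(I, Pow(606, Rational(1, 2))) ≈ Mul(24.617, I)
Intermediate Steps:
W = 3
Function('L')(Q) = Add(36, Q) (Function('L')(Q) = Add(Q, Mul(6, 6)) = Add(Q, 36) = Add(36, Q))
Function('q')(z, C) = -14 (Function('q')(z, C) = Add(Mul(3, Add(-4, Mul(-1, 3))), Mul(-1, -7)) = Add(Mul(3, Add(-4, -3)), 7) = Add(Mul(3, -7), 7) = Add(-21, 7) = -14)
Function('m')(o, U) = Add(1, Mul(Rational(-1, 2), U))
Pow(Add(Function('m')(423, Function('q')(12, 0)), Function('L')(-650)), Rational(1, 2)) = Pow(Add(Add(1, Mul(Rational(-1, 2), -14)), Add(36, -650)), Rational(1, 2)) = Pow(Add(Add(1, 7), -614), Rational(1, 2)) = Pow(Add(8, -614), Rational(1, 2)) = Pow(-606, Rational(1, 2)) = Mul(I, Pow(606, Rational(1, 2)))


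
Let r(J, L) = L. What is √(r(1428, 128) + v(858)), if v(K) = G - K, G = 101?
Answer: I*√629 ≈ 25.08*I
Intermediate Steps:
v(K) = 101 - K
√(r(1428, 128) + v(858)) = √(128 + (101 - 1*858)) = √(128 + (101 - 858)) = √(128 - 757) = √(-629) = I*√629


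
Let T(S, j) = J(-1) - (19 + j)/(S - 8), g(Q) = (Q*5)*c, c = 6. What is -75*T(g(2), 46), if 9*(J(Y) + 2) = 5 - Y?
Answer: 775/4 ≈ 193.75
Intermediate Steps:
J(Y) = -13/9 - Y/9 (J(Y) = -2 + (5 - Y)/9 = -2 + (5/9 - Y/9) = -13/9 - Y/9)
g(Q) = 30*Q (g(Q) = (Q*5)*6 = (5*Q)*6 = 30*Q)
T(S, j) = -4/3 - (19 + j)/(-8 + S) (T(S, j) = (-13/9 - 1/9*(-1)) - (19 + j)/(S - 8) = (-13/9 + 1/9) - (19 + j)/(-8 + S) = -4/3 - (19 + j)/(-8 + S))
-75*T(g(2), 46) = -25*(-25 - 120*2 - 3*46)/(-8 + 30*2) = -25*(-25 - 4*60 - 138)/(-8 + 60) = -25*(-25 - 240 - 138)/52 = -25*(-403)/52 = -75*(-31/12) = 775/4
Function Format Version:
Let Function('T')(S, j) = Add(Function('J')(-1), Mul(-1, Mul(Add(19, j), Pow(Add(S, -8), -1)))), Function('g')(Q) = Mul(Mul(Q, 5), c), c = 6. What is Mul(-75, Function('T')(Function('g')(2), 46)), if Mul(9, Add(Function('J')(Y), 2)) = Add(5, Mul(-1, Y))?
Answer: Rational(775, 4) ≈ 193.75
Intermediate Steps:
Function('J')(Y) = Add(Rational(-13, 9), Mul(Rational(-1, 9), Y)) (Function('J')(Y) = Add(-2, Mul(Rational(1, 9), Add(5, Mul(-1, Y)))) = Add(-2, Add(Rational(5, 9), Mul(Rational(-1, 9), Y))) = Add(Rational(-13, 9), Mul(Rational(-1, 9), Y)))
Function('g')(Q) = Mul(30, Q) (Function('g')(Q) = Mul(Mul(Q, 5), 6) = Mul(Mul(5, Q), 6) = Mul(30, Q))
Function('T')(S, j) = Add(Rational(-4, 3), Mul(-1, Pow(Add(-8, S), -1), Add(19, j))) (Function('T')(S, j) = Add(Add(Rational(-13, 9), Mul(Rational(-1, 9), -1)), Mul(-1, Mul(Add(19, j), Pow(Add(S, -8), -1)))) = Add(Add(Rational(-13, 9), Rational(1, 9)), Mul(-1, Mul(Add(19, j), Pow(Add(-8, S), -1)))) = Add(Rational(-4, 3), Mul(-1, Mul(Pow(Add(-8, S), -1), Add(19, j)))) = Add(Rational(-4, 3), Mul(-1, Pow(Add(-8, S), -1), Add(19, j))))
Mul(-75, Function('T')(Function('g')(2), 46)) = Mul(-75, Mul(Rational(1, 3), Pow(Add(-8, Mul(30, 2)), -1), Add(-25, Mul(-4, Mul(30, 2)), Mul(-3, 46)))) = Mul(-75, Mul(Rational(1, 3), Pow(Add(-8, 60), -1), Add(-25, Mul(-4, 60), -138))) = Mul(-75, Mul(Rational(1, 3), Pow(52, -1), Add(-25, -240, -138))) = Mul(-75, Mul(Rational(1, 3), Rational(1, 52), -403)) = Mul(-75, Rational(-31, 12)) = Rational(775, 4)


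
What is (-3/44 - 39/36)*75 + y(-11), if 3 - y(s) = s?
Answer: -796/11 ≈ -72.364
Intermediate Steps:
y(s) = 3 - s
(-3/44 - 39/36)*75 + y(-11) = (-3/44 - 39/36)*75 + (3 - 1*(-11)) = (-3*1/44 - 39*1/36)*75 + (3 + 11) = (-3/44 - 13/12)*75 + 14 = -38/33*75 + 14 = -950/11 + 14 = -796/11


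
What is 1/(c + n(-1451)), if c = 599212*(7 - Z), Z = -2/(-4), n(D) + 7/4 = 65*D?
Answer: 4/15202245 ≈ 2.6312e-7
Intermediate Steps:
n(D) = -7/4 + 65*D
Z = ½ (Z = -2*(-¼) = ½ ≈ 0.50000)
c = 3894878 (c = 599212*(7 - 1*½) = 599212*(7 - ½) = 599212*(13/2) = 3894878)
1/(c + n(-1451)) = 1/(3894878 + (-7/4 + 65*(-1451))) = 1/(3894878 + (-7/4 - 94315)) = 1/(3894878 - 377267/4) = 1/(15202245/4) = 4/15202245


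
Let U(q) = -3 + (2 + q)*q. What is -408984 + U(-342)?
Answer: -292707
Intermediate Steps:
U(q) = -3 + q*(2 + q)
-408984 + U(-342) = -408984 + (-3 + (-342)² + 2*(-342)) = -408984 + (-3 + 116964 - 684) = -408984 + 116277 = -292707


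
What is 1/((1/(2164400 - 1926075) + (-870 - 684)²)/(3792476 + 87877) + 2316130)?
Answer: 924785128725/2141923155728689951 ≈ 4.3175e-7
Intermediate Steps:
1/((1/(2164400 - 1926075) + (-870 - 684)²)/(3792476 + 87877) + 2316130) = 1/((1/238325 + (-1554)²)/3880353 + 2316130) = 1/((1/238325 + 2414916)*(1/3880353) + 2316130) = 1/((575534855701/238325)*(1/3880353) + 2316130) = 1/(575534855701/924785128725 + 2316130) = 1/(2141923155728689951/924785128725) = 924785128725/2141923155728689951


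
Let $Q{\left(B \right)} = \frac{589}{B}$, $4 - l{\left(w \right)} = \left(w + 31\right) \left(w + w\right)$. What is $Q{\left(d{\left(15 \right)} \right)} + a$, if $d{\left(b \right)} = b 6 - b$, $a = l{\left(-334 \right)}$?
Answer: $- \frac{15179411}{75} \approx -2.0239 \cdot 10^{5}$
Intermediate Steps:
$l{\left(w \right)} = 4 - 2 w \left(31 + w\right)$ ($l{\left(w \right)} = 4 - \left(w + 31\right) \left(w + w\right) = 4 - \left(31 + w\right) 2 w = 4 - 2 w \left(31 + w\right)$)
$a = -202400$ ($a = 4 - -20708 - 2 \left(-334\right)^{2} = 4 + 20708 - 223112 = -202400$)
$d{\left(b \right)} = 5 b$ ($d{\left(b \right)} = 6 b - b = 5 b$)
$Q{\left(d{\left(15 \right)} \right)} + a = \frac{589}{5 \cdot 15} - 202400 = \frac{589}{75} - 202400 = - \frac{15179411}{75}$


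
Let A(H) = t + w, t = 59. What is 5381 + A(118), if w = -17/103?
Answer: 560303/103 ≈ 5439.8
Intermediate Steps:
w = -17/103 (w = -17*1/103 = -17/103 ≈ -0.16505)
A(H) = 6060/103 (A(H) = 59 - 17/103 = 6060/103)
5381 + A(118) = 5381 + 6060/103 = 560303/103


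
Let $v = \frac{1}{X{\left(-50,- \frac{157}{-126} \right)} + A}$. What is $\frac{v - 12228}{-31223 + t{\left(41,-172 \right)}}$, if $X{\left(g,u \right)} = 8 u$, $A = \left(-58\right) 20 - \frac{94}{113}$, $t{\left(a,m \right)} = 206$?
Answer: $\frac{33394662221}{84707406322} \approx 0.39424$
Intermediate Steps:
$A = - \frac{131174}{113}$ ($A = -1160 - \frac{94}{113} = - \frac{131174}{113} \approx -1160.8$)
$v = - \frac{7119}{8192998}$ ($v = \frac{1}{8 \left(- \frac{157}{-126}\right) - \frac{131174}{113}} = \frac{1}{8 \left(\left(-157\right) \left(- \frac{1}{126}\right)\right) - \frac{131174}{113}} = \frac{1}{8 \cdot \frac{157}{126} - \frac{131174}{113}} = \frac{1}{\frac{628}{63} - \frac{131174}{113}} = \frac{1}{- \frac{8192998}{7119}} = - \frac{7119}{8192998} \approx -0.00086891$)
$\frac{v - 12228}{-31223 + t{\left(41,-172 \right)}} = \frac{- \frac{7119}{8192998} - 12228}{-31223 + 206} = - \frac{100183986663}{8192998 \left(-31017\right)} = \left(- \frac{100183986663}{8192998}\right) \left(- \frac{1}{31017}\right) = \frac{33394662221}{84707406322}$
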